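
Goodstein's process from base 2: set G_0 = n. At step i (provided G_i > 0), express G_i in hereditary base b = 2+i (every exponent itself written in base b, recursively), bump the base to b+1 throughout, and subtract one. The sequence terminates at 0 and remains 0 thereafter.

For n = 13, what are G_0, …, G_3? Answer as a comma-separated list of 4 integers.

13, 108, 1279, 16092

base 2: 13 = 2^(2 + 1) + 2^2 + 1; at 3: 3^(3 + 1) + 3^3 + 1 = 109; next = 108
base 3: 108 = 3^(3 + 1) + 3^3; at 4: 4^(4 + 1) + 4^4 = 1280; next = 1279
base 4: 1279 = 4^(4 + 1) + 3·4^3 + 3·4^2 + 3·4 + 3; at 5: 5^(5 + 1) + 3·5^3 + 3·5^2 + 3·5 + 3 = 16093; next = 16092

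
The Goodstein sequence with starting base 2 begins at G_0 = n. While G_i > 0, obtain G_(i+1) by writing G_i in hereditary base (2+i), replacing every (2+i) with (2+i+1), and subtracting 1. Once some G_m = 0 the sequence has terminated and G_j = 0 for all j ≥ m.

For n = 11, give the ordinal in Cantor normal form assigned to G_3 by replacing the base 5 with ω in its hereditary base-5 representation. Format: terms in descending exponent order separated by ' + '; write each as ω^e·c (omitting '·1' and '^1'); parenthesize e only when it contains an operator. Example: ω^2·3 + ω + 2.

ω^(ω + 1) + 2

(0) 11|_2 = 2^(2 + 1) + 2 + 1 ↦ 3^(3 + 1) + 3 + 1|_3 = 85 ⇒ 84
(1) 84|_3 = 3^(3 + 1) + 3 ↦ 4^(4 + 1) + 4|_4 = 1028 ⇒ 1027
(2) 1027|_4 = 4^(4 + 1) + 3 ↦ 5^(5 + 1) + 3|_5 = 15628 ⇒ 15627
(3) 15627|_5 = 5^(5 + 1) + 2 ↦ 6^(6 + 1) + 2|_6 = 279938 ⇒ 279937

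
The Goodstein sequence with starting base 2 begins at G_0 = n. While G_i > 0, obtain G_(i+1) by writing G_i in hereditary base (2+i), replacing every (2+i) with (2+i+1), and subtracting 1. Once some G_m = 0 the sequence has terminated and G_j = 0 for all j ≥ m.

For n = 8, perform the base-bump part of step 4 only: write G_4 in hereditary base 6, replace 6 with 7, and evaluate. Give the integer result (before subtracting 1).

(0) 8|_2 = 2^(2 + 1) ↦ 3^(3 + 1)|_3 = 81 ⇒ 80
(1) 80|_3 = 2·3^3 + 2·3^2 + 2·3 + 2 ↦ 2·4^4 + 2·4^2 + 2·4 + 2|_4 = 554 ⇒ 553
(2) 553|_4 = 2·4^4 + 2·4^2 + 2·4 + 1 ↦ 2·5^5 + 2·5^2 + 2·5 + 1|_5 = 6311 ⇒ 6310
(3) 6310|_5 = 2·5^5 + 2·5^2 + 2·5 ↦ 2·6^6 + 2·6^2 + 2·6|_6 = 93396 ⇒ 93395
(4) 93395|_6 = 2·6^6 + 2·6^2 + 6 + 5 ↦ 2·7^7 + 2·7^2 + 7 + 5|_7 = 1647196 ⇒ 1647195

1647196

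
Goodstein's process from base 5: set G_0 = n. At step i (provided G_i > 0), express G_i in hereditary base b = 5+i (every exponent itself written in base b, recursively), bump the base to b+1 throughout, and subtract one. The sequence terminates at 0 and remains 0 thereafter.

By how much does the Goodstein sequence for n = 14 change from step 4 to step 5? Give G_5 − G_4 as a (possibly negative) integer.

1

[0] 14 ≡ 2·5 + 4 (base 5). Lift 6: 16. −1: 15.
[1] 15 ≡ 2·6 + 3 (base 6). Lift 7: 17. −1: 16.
[2] 16 ≡ 2·7 + 2 (base 7). Lift 8: 18. −1: 17.
[3] 17 ≡ 2·8 + 1 (base 8). Lift 9: 19. −1: 18.
[4] 18 ≡ 2·9 (base 9). Lift 10: 20. −1: 19.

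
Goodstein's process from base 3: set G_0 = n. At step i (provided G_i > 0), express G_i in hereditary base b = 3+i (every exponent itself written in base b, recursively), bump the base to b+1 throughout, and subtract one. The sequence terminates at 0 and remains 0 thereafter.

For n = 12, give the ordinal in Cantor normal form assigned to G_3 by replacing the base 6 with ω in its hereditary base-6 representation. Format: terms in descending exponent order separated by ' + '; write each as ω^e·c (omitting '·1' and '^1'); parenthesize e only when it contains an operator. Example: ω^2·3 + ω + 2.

G_0=12  [base 3] 3^2 + 3  →[3↦4]→  4^2 + 4 = 20  −1 ⇒ G_1=19
G_1=19  [base 4] 4^2 + 3  →[4↦5]→  5^2 + 3 = 28  −1 ⇒ G_2=27
G_2=27  [base 5] 5^2 + 2  →[5↦6]→  6^2 + 2 = 38  −1 ⇒ G_3=37

ω^2 + 1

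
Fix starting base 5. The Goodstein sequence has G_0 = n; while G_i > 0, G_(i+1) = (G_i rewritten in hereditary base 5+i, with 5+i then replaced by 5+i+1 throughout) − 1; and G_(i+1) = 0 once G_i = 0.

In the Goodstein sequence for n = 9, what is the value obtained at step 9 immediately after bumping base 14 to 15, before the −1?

[0] 9 ≡ 5 + 4 (base 5). Lift 6: 10. −1: 9.
[1] 9 ≡ 6 + 3 (base 6). Lift 7: 10. −1: 9.
[2] 9 ≡ 7 + 2 (base 7). Lift 8: 10. −1: 9.
[3] 9 ≡ 8 + 1 (base 8). Lift 9: 10. −1: 9.
[4] 9 ≡ 9 (base 9). Lift 10: 10. −1: 9.
[5] 9 ≡ 9 (base 10). Lift 11: 9. −1: 8.
[6] 8 ≡ 8 (base 11). Lift 12: 8. −1: 7.
[7] 7 ≡ 7 (base 12). Lift 13: 7. −1: 6.
[8] 6 ≡ 6 (base 13). Lift 14: 6. −1: 5.

5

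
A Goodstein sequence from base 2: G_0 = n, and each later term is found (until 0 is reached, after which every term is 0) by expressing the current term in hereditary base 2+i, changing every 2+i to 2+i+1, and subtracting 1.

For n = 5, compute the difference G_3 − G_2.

5 —HB2→ 2^2 + 1 —bump→ 3^3 + 1 = 28 —(−1)→ 27
27 —HB3→ 3^3 —bump→ 4^4 = 256 —(−1)→ 255
255 —HB4→ 3·4^3 + 3·4^2 + 3·4 + 3 —bump→ 3·5^3 + 3·5^2 + 3·5 + 3 = 468 —(−1)→ 467

212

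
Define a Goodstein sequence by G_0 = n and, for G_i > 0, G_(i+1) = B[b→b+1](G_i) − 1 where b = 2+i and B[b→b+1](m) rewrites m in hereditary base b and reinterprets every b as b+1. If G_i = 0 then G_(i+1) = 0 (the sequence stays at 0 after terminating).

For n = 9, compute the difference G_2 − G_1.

942

9 —HB2→ 2^(2 + 1) + 1 —bump→ 3^(3 + 1) + 1 = 82 —(−1)→ 81
81 —HB3→ 3^(3 + 1) —bump→ 4^(4 + 1) = 1024 —(−1)→ 1023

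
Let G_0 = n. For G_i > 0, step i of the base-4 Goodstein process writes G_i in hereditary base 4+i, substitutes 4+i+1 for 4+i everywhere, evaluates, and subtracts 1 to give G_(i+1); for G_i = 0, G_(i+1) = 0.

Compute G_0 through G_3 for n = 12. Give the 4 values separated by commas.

step 0: 12 = 3·4; sub 5 for 4: 3·5; = 15; G_1 = 15−1 = 14
step 1: 14 = 2·5 + 4; sub 6 for 5: 2·6 + 4; = 16; G_2 = 16−1 = 15
step 2: 15 = 2·6 + 3; sub 7 for 6: 2·7 + 3; = 17; G_3 = 17−1 = 16

12, 14, 15, 16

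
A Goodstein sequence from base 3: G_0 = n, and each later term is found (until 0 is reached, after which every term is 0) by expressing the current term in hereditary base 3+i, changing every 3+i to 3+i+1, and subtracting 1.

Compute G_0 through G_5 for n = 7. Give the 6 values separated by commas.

G_0 = 7. HB_3(7) = 2·3 + 1. Bump = 9. G_1 = 8.
G_1 = 8. HB_4(8) = 2·4. Bump = 10. G_2 = 9.
G_2 = 9. HB_5(9) = 5 + 4. Bump = 10. G_3 = 9.
G_3 = 9. HB_6(9) = 6 + 3. Bump = 10. G_4 = 9.
G_4 = 9. HB_7(9) = 7 + 2. Bump = 10. G_5 = 9.

7, 8, 9, 9, 9, 9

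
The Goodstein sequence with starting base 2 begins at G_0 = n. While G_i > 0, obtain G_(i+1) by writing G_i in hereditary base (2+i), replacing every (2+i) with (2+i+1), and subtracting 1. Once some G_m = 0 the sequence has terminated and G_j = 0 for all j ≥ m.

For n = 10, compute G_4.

279935

[0] 10 ≡ 2^(2 + 1) + 2 (base 2). Lift 3: 84. −1: 83.
[1] 83 ≡ 3^(3 + 1) + 2 (base 3). Lift 4: 1026. −1: 1025.
[2] 1025 ≡ 4^(4 + 1) + 1 (base 4). Lift 5: 15626. −1: 15625.
[3] 15625 ≡ 5^(5 + 1) (base 5). Lift 6: 279936. −1: 279935.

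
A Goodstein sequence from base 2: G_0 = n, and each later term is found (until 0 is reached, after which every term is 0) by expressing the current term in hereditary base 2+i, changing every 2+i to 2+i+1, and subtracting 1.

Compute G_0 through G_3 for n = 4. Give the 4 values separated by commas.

4, 26, 41, 60

step 0: 4 = 2^2; sub 3 for 2: 3^3; = 27; G_1 = 27−1 = 26
step 1: 26 = 2·3^2 + 2·3 + 2; sub 4 for 3: 2·4^2 + 2·4 + 2; = 42; G_2 = 42−1 = 41
step 2: 41 = 2·4^2 + 2·4 + 1; sub 5 for 4: 2·5^2 + 2·5 + 1; = 61; G_3 = 61−1 = 60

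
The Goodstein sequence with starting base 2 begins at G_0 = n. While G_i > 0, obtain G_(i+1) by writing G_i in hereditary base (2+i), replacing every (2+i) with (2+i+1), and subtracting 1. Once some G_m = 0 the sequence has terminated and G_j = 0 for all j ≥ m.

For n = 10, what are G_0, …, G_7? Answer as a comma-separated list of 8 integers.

10, 83, 1025, 15625, 279935, 4215754, 84073323, 1937434592

step 0: 10 = 2^(2 + 1) + 2; sub 3 for 2: 3^(3 + 1) + 3; = 84; G_1 = 84−1 = 83
step 1: 83 = 3^(3 + 1) + 2; sub 4 for 3: 4^(4 + 1) + 2; = 1026; G_2 = 1026−1 = 1025
step 2: 1025 = 4^(4 + 1) + 1; sub 5 for 4: 5^(5 + 1) + 1; = 15626; G_3 = 15626−1 = 15625
step 3: 15625 = 5^(5 + 1); sub 6 for 5: 6^(6 + 1); = 279936; G_4 = 279936−1 = 279935
step 4: 279935 = 5·6^6 + 5·6^5 + 5·6^4 + 5·6^3 + 5·6^2 + 5·6 + 5; sub 7 for 6: 5·7^7 + 5·7^5 + 5·7^4 + 5·7^3 + 5·7^2 + 5·7 + 5; = 4215755; G_5 = 4215755−1 = 4215754
step 5: 4215754 = 5·7^7 + 5·7^5 + 5·7^4 + 5·7^3 + 5·7^2 + 5·7 + 4; sub 8 for 7: 5·8^8 + 5·8^5 + 5·8^4 + 5·8^3 + 5·8^2 + 5·8 + 4; = 84073324; G_6 = 84073324−1 = 84073323
step 6: 84073323 = 5·8^8 + 5·8^5 + 5·8^4 + 5·8^3 + 5·8^2 + 5·8 + 3; sub 9 for 8: 5·9^9 + 5·9^5 + 5·9^4 + 5·9^3 + 5·9^2 + 5·9 + 3; = 1937434593; G_7 = 1937434593−1 = 1937434592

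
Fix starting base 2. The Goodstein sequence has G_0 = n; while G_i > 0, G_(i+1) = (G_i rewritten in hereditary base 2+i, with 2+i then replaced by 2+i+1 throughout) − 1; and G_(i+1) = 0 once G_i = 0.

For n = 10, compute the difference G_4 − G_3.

10 —HB2→ 2^(2 + 1) + 2 —bump→ 3^(3 + 1) + 3 = 84 —(−1)→ 83
83 —HB3→ 3^(3 + 1) + 2 —bump→ 4^(4 + 1) + 2 = 1026 —(−1)→ 1025
1025 —HB4→ 4^(4 + 1) + 1 —bump→ 5^(5 + 1) + 1 = 15626 —(−1)→ 15625
15625 —HB5→ 5^(5 + 1) —bump→ 6^(6 + 1) = 279936 —(−1)→ 279935

264310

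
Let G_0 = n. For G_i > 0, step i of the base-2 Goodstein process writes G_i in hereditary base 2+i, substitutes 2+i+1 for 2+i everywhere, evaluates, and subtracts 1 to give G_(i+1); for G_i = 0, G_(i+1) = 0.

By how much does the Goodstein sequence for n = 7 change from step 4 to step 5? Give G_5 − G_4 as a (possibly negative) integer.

G_0 = 7. HB_2(7) = 2^2 + 2 + 1. Bump = 31. G_1 = 30.
G_1 = 30. HB_3(30) = 3^3 + 3. Bump = 260. G_2 = 259.
G_2 = 259. HB_4(259) = 4^4 + 3. Bump = 3128. G_3 = 3127.
G_3 = 3127. HB_5(3127) = 5^5 + 2. Bump = 46658. G_4 = 46657.
G_4 = 46657. HB_6(46657) = 6^6 + 1. Bump = 823544. G_5 = 823543.

776886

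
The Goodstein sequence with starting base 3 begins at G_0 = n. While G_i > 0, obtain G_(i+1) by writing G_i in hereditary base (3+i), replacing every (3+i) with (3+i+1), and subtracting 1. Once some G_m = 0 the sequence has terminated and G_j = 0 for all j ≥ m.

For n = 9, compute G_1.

15

base 3: 9 = 3^2; at 4: 4^2 = 16; next = 15
base 4: 15 = 3·4 + 3; at 5: 3·5 + 3 = 18; next = 17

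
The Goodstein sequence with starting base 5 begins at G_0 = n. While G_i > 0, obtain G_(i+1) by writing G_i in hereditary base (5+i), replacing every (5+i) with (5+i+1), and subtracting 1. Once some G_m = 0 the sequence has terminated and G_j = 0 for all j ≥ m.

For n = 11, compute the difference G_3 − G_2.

(0) 11|_5 = 2·5 + 1 ↦ 2·6 + 1|_6 = 13 ⇒ 12
(1) 12|_6 = 2·6 ↦ 2·7|_7 = 14 ⇒ 13
(2) 13|_7 = 7 + 6 ↦ 8 + 6|_8 = 14 ⇒ 13

0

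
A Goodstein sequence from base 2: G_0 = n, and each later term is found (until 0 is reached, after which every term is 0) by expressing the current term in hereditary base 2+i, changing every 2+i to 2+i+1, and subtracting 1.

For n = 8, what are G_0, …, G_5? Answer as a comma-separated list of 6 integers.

8, 80, 553, 6310, 93395, 1647195

i=0: 8 = 2^(2 + 1) (b=2); 2→3: 3^(3 + 1) = 81; 81−1 = 80
i=1: 80 = 2·3^3 + 2·3^2 + 2·3 + 2 (b=3); 3→4: 2·4^4 + 2·4^2 + 2·4 + 2 = 554; 554−1 = 553
i=2: 553 = 2·4^4 + 2·4^2 + 2·4 + 1 (b=4); 4→5: 2·5^5 + 2·5^2 + 2·5 + 1 = 6311; 6311−1 = 6310
i=3: 6310 = 2·5^5 + 2·5^2 + 2·5 (b=5); 5→6: 2·6^6 + 2·6^2 + 2·6 = 93396; 93396−1 = 93395
i=4: 93395 = 2·6^6 + 2·6^2 + 6 + 5 (b=6); 6→7: 2·7^7 + 2·7^2 + 7 + 5 = 1647196; 1647196−1 = 1647195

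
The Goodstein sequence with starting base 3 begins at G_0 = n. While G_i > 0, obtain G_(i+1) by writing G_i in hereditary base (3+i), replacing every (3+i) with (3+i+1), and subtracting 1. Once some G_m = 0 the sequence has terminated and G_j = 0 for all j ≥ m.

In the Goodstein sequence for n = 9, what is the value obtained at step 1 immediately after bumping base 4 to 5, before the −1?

base 3: 9 = 3^2; at 4: 4^2 = 16; next = 15
base 4: 15 = 3·4 + 3; at 5: 3·5 + 3 = 18; next = 17

18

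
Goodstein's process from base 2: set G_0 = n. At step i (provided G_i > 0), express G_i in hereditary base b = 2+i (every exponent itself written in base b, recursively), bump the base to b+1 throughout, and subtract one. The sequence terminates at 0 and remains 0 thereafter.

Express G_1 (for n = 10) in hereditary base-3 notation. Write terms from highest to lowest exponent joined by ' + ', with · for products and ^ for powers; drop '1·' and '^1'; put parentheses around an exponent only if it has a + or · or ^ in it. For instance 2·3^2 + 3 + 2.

3^(3 + 1) + 2

step 0: 10 = 2^(2 + 1) + 2; sub 3 for 2: 3^(3 + 1) + 3; = 84; G_1 = 84−1 = 83
step 1: 83 = 3^(3 + 1) + 2; sub 4 for 3: 4^(4 + 1) + 2; = 1026; G_2 = 1026−1 = 1025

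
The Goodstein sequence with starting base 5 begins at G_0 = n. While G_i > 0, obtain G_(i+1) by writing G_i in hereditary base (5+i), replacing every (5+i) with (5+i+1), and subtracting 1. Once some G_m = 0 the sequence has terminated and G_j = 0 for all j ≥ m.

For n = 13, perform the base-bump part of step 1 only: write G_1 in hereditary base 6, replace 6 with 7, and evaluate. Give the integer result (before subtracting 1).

16

G_0 = 13. HB_5(13) = 2·5 + 3. Bump = 15. G_1 = 14.
G_1 = 14. HB_6(14) = 2·6 + 2. Bump = 16. G_2 = 15.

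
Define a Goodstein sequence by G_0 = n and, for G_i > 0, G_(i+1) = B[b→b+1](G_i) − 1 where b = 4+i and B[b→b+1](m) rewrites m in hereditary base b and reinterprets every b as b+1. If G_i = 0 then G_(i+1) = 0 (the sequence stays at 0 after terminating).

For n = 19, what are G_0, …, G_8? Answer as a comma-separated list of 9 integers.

i=0: 19 = 4^2 + 3 (b=4); 4→5: 5^2 + 3 = 28; 28−1 = 27
i=1: 27 = 5^2 + 2 (b=5); 5→6: 6^2 + 2 = 38; 38−1 = 37
i=2: 37 = 6^2 + 1 (b=6); 6→7: 7^2 + 1 = 50; 50−1 = 49
i=3: 49 = 7^2 (b=7); 7→8: 8^2 = 64; 64−1 = 63
i=4: 63 = 7·8 + 7 (b=8); 8→9: 7·9 + 7 = 70; 70−1 = 69
i=5: 69 = 7·9 + 6 (b=9); 9→10: 7·10 + 6 = 76; 76−1 = 75
i=6: 75 = 7·10 + 5 (b=10); 10→11: 7·11 + 5 = 82; 82−1 = 81
i=7: 81 = 7·11 + 4 (b=11); 11→12: 7·12 + 4 = 88; 88−1 = 87

19, 27, 37, 49, 63, 69, 75, 81, 87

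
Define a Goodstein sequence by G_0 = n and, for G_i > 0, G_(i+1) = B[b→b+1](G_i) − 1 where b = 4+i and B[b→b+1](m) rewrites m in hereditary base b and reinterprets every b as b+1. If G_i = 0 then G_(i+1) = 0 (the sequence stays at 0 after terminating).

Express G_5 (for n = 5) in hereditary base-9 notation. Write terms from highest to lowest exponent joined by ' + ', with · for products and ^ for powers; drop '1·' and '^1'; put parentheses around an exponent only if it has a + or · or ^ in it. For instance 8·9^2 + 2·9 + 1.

2

G_0 = 5. HB_4(5) = 4 + 1. Bump = 6. G_1 = 5.
G_1 = 5. HB_5(5) = 5. Bump = 6. G_2 = 5.
G_2 = 5. HB_6(5) = 5. Bump = 5. G_3 = 4.
G_3 = 4. HB_7(4) = 4. Bump = 4. G_4 = 3.
G_4 = 3. HB_8(3) = 3. Bump = 3. G_5 = 2.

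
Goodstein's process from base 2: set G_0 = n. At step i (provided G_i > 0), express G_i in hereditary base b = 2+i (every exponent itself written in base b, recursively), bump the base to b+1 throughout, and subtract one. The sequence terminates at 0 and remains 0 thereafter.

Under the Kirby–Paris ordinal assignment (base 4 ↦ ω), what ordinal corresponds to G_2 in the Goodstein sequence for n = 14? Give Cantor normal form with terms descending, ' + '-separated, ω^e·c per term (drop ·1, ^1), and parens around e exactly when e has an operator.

ω^(ω + 1) + ω^ω + 1

14 —HB2→ 2^(2 + 1) + 2^2 + 2 —bump→ 3^(3 + 1) + 3^3 + 3 = 111 —(−1)→ 110
110 —HB3→ 3^(3 + 1) + 3^3 + 2 —bump→ 4^(4 + 1) + 4^4 + 2 = 1282 —(−1)→ 1281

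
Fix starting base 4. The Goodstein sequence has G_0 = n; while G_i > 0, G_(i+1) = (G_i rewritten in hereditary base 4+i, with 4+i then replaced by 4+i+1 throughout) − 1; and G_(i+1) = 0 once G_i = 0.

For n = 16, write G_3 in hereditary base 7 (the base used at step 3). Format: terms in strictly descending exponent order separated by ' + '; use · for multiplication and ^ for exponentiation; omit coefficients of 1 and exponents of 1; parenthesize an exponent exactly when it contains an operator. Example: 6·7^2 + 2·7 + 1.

base 4: 16 = 4^2; at 5: 5^2 = 25; next = 24
base 5: 24 = 4·5 + 4; at 6: 4·6 + 4 = 28; next = 27
base 6: 27 = 4·6 + 3; at 7: 4·7 + 3 = 31; next = 30

4·7 + 2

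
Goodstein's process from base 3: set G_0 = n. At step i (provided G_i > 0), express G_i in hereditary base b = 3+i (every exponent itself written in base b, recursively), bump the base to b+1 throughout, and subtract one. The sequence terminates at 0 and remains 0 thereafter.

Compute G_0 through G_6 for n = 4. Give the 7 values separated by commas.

[0] 4 ≡ 3 + 1 (base 3). Lift 4: 5. −1: 4.
[1] 4 ≡ 4 (base 4). Lift 5: 5. −1: 4.
[2] 4 ≡ 4 (base 5). Lift 6: 4. −1: 3.
[3] 3 ≡ 3 (base 6). Lift 7: 3. −1: 2.
[4] 2 ≡ 2 (base 7). Lift 8: 2. −1: 1.
[5] 1 ≡ 1 (base 8). Lift 9: 1. −1: 0.

4, 4, 4, 3, 2, 1, 0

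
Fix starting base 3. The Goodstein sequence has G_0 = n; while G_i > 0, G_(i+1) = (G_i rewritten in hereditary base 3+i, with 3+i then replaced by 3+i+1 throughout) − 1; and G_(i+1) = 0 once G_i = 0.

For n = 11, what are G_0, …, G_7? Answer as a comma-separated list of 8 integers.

11, 17, 25, 35, 39, 43, 47, 51

step 0: 11 = 3^2 + 2; sub 4 for 3: 4^2 + 2; = 18; G_1 = 18−1 = 17
step 1: 17 = 4^2 + 1; sub 5 for 4: 5^2 + 1; = 26; G_2 = 26−1 = 25
step 2: 25 = 5^2; sub 6 for 5: 6^2; = 36; G_3 = 36−1 = 35
step 3: 35 = 5·6 + 5; sub 7 for 6: 5·7 + 5; = 40; G_4 = 40−1 = 39
step 4: 39 = 5·7 + 4; sub 8 for 7: 5·8 + 4; = 44; G_5 = 44−1 = 43
step 5: 43 = 5·8 + 3; sub 9 for 8: 5·9 + 3; = 48; G_6 = 48−1 = 47
step 6: 47 = 5·9 + 2; sub 10 for 9: 5·10 + 2; = 52; G_7 = 52−1 = 51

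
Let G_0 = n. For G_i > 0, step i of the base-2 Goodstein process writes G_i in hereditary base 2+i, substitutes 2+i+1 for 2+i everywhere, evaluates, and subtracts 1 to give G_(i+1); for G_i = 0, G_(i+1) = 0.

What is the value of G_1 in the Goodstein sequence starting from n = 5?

(0) 5|_2 = 2^2 + 1 ↦ 3^3 + 1|_3 = 28 ⇒ 27
(1) 27|_3 = 3^3 ↦ 4^4|_4 = 256 ⇒ 255

27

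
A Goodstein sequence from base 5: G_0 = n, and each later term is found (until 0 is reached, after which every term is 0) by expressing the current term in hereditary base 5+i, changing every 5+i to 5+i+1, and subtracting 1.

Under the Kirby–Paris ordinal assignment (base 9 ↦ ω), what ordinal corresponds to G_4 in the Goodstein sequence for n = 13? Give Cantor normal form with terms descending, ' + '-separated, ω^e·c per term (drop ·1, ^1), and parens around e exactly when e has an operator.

i=0: 13 = 2·5 + 3 (b=5); 5→6: 2·6 + 3 = 15; 15−1 = 14
i=1: 14 = 2·6 + 2 (b=6); 6→7: 2·7 + 2 = 16; 16−1 = 15
i=2: 15 = 2·7 + 1 (b=7); 7→8: 2·8 + 1 = 17; 17−1 = 16
i=3: 16 = 2·8 (b=8); 8→9: 2·9 = 18; 18−1 = 17
i=4: 17 = 9 + 8 (b=9); 9→10: 10 + 8 = 18; 18−1 = 17

ω + 8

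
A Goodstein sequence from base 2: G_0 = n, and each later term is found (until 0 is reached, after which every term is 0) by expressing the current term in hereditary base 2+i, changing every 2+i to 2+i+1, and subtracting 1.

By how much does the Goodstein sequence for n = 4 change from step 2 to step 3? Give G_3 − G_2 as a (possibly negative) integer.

step 0: 4 = 2^2; sub 3 for 2: 3^3; = 27; G_1 = 27−1 = 26
step 1: 26 = 2·3^2 + 2·3 + 2; sub 4 for 3: 2·4^2 + 2·4 + 2; = 42; G_2 = 42−1 = 41
step 2: 41 = 2·4^2 + 2·4 + 1; sub 5 for 4: 2·5^2 + 2·5 + 1; = 61; G_3 = 61−1 = 60

19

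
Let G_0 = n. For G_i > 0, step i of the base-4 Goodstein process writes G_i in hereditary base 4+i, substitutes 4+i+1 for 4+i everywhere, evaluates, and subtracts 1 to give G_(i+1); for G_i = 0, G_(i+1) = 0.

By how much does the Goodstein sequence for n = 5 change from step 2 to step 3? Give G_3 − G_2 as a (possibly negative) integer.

G_0=5  [base 4] 4 + 1  →[4↦5]→  5 + 1 = 6  −1 ⇒ G_1=5
G_1=5  [base 5] 5  →[5↦6]→  6 = 6  −1 ⇒ G_2=5
G_2=5  [base 6] 5  →[6↦7]→  5 = 5  −1 ⇒ G_3=4

-1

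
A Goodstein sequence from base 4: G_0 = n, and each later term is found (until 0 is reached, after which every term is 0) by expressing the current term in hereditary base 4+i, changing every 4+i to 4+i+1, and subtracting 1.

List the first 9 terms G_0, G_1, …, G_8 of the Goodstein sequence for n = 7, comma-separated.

7, 7, 7, 7, 7, 6, 5, 4, 3

7 —HB4→ 4 + 3 —bump→ 5 + 3 = 8 —(−1)→ 7
7 —HB5→ 5 + 2 —bump→ 6 + 2 = 8 —(−1)→ 7
7 —HB6→ 6 + 1 —bump→ 7 + 1 = 8 —(−1)→ 7
7 —HB7→ 7 —bump→ 8 = 8 —(−1)→ 7
7 —HB8→ 7 —bump→ 7 = 7 —(−1)→ 6
6 —HB9→ 6 —bump→ 6 = 6 —(−1)→ 5
5 —HB10→ 5 —bump→ 5 = 5 —(−1)→ 4
4 —HB11→ 4 —bump→ 4 = 4 —(−1)→ 3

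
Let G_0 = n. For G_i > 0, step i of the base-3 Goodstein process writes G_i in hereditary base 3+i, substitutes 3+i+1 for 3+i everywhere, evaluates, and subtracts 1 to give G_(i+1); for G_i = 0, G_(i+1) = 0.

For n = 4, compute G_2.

4

(0) 4|_3 = 3 + 1 ↦ 4 + 1|_4 = 5 ⇒ 4
(1) 4|_4 = 4 ↦ 5|_5 = 5 ⇒ 4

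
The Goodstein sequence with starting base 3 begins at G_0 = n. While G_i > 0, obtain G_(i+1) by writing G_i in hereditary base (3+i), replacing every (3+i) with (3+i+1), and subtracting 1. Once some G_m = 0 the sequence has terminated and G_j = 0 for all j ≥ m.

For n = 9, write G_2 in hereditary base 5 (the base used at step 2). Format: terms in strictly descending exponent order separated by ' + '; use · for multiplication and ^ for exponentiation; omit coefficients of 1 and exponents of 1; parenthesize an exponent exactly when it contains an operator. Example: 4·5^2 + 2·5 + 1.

(0) 9|_3 = 3^2 ↦ 4^2|_4 = 16 ⇒ 15
(1) 15|_4 = 3·4 + 3 ↦ 3·5 + 3|_5 = 18 ⇒ 17
(2) 17|_5 = 3·5 + 2 ↦ 3·6 + 2|_6 = 20 ⇒ 19

3·5 + 2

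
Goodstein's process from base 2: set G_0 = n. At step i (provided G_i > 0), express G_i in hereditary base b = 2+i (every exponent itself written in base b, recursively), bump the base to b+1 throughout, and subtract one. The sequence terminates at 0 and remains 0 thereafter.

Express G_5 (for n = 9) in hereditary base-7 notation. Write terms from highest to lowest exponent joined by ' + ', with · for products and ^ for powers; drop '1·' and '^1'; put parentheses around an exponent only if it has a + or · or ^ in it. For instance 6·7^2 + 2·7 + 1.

i=0: 9 = 2^(2 + 1) + 1 (b=2); 2→3: 3^(3 + 1) + 1 = 82; 82−1 = 81
i=1: 81 = 3^(3 + 1) (b=3); 3→4: 4^(4 + 1) = 1024; 1024−1 = 1023
i=2: 1023 = 3·4^4 + 3·4^3 + 3·4^2 + 3·4 + 3 (b=4); 4→5: 3·5^5 + 3·5^3 + 3·5^2 + 3·5 + 3 = 9843; 9843−1 = 9842
i=3: 9842 = 3·5^5 + 3·5^3 + 3·5^2 + 3·5 + 2 (b=5); 5→6: 3·6^6 + 3·6^3 + 3·6^2 + 3·6 + 2 = 140744; 140744−1 = 140743
i=4: 140743 = 3·6^6 + 3·6^3 + 3·6^2 + 3·6 + 1 (b=6); 6→7: 3·7^7 + 3·7^3 + 3·7^2 + 3·7 + 1 = 2471827; 2471827−1 = 2471826

3·7^7 + 3·7^3 + 3·7^2 + 3·7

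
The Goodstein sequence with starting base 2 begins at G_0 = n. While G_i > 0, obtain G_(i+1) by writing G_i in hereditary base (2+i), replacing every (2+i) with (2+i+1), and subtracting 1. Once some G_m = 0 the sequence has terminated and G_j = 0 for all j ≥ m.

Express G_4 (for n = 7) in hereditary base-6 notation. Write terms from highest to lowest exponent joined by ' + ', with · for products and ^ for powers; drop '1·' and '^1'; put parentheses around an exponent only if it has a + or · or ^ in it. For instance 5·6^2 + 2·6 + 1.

(0) 7|_2 = 2^2 + 2 + 1 ↦ 3^3 + 3 + 1|_3 = 31 ⇒ 30
(1) 30|_3 = 3^3 + 3 ↦ 4^4 + 4|_4 = 260 ⇒ 259
(2) 259|_4 = 4^4 + 3 ↦ 5^5 + 3|_5 = 3128 ⇒ 3127
(3) 3127|_5 = 5^5 + 2 ↦ 6^6 + 2|_6 = 46658 ⇒ 46657
(4) 46657|_6 = 6^6 + 1 ↦ 7^7 + 1|_7 = 823544 ⇒ 823543

6^6 + 1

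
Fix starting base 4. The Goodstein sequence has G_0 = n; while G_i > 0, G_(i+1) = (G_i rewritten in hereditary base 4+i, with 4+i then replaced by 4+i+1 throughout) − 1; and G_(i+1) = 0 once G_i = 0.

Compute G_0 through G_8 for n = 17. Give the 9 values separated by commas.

G_0=17  [base 4] 4^2 + 1  →[4↦5]→  5^2 + 1 = 26  −1 ⇒ G_1=25
G_1=25  [base 5] 5^2  →[5↦6]→  6^2 = 36  −1 ⇒ G_2=35
G_2=35  [base 6] 5·6 + 5  →[6↦7]→  5·7 + 5 = 40  −1 ⇒ G_3=39
G_3=39  [base 7] 5·7 + 4  →[7↦8]→  5·8 + 4 = 44  −1 ⇒ G_4=43
G_4=43  [base 8] 5·8 + 3  →[8↦9]→  5·9 + 3 = 48  −1 ⇒ G_5=47
G_5=47  [base 9] 5·9 + 2  →[9↦10]→  5·10 + 2 = 52  −1 ⇒ G_6=51
G_6=51  [base 10] 5·10 + 1  →[10↦11]→  5·11 + 1 = 56  −1 ⇒ G_7=55
G_7=55  [base 11] 5·11  →[11↦12]→  5·12 = 60  −1 ⇒ G_8=59

17, 25, 35, 39, 43, 47, 51, 55, 59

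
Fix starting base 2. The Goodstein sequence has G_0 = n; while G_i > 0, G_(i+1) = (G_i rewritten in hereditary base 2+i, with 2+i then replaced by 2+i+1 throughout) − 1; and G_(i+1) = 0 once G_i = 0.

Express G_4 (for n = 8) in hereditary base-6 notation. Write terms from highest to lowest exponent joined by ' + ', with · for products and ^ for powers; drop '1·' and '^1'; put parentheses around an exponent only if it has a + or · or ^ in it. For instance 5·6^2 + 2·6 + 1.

2·6^6 + 2·6^2 + 6 + 5

step 0: 8 = 2^(2 + 1); sub 3 for 2: 3^(3 + 1); = 81; G_1 = 81−1 = 80
step 1: 80 = 2·3^3 + 2·3^2 + 2·3 + 2; sub 4 for 3: 2·4^4 + 2·4^2 + 2·4 + 2; = 554; G_2 = 554−1 = 553
step 2: 553 = 2·4^4 + 2·4^2 + 2·4 + 1; sub 5 for 4: 2·5^5 + 2·5^2 + 2·5 + 1; = 6311; G_3 = 6311−1 = 6310
step 3: 6310 = 2·5^5 + 2·5^2 + 2·5; sub 6 for 5: 2·6^6 + 2·6^2 + 2·6; = 93396; G_4 = 93396−1 = 93395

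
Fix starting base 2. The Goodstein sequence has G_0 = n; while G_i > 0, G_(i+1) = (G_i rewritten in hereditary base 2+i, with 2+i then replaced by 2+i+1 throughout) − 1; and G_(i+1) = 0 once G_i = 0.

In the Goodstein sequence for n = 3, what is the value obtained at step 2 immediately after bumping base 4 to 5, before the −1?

3

base 2: 3 = 2 + 1; at 3: 3 + 1 = 4; next = 3
base 3: 3 = 3; at 4: 4 = 4; next = 3
base 4: 3 = 3; at 5: 3 = 3; next = 2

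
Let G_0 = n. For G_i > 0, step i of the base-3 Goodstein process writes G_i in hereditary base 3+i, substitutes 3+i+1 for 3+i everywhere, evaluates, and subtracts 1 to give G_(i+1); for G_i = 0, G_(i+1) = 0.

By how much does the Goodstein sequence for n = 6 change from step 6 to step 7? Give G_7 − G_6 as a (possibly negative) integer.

G_0=6  [base 3] 2·3  →[3↦4]→  2·4 = 8  −1 ⇒ G_1=7
G_1=7  [base 4] 4 + 3  →[4↦5]→  5 + 3 = 8  −1 ⇒ G_2=7
G_2=7  [base 5] 5 + 2  →[5↦6]→  6 + 2 = 8  −1 ⇒ G_3=7
G_3=7  [base 6] 6 + 1  →[6↦7]→  7 + 1 = 8  −1 ⇒ G_4=7
G_4=7  [base 7] 7  →[7↦8]→  8 = 8  −1 ⇒ G_5=7
G_5=7  [base 8] 7  →[8↦9]→  7 = 7  −1 ⇒ G_6=6
G_6=6  [base 9] 6  →[9↦10]→  6 = 6  −1 ⇒ G_7=5

-1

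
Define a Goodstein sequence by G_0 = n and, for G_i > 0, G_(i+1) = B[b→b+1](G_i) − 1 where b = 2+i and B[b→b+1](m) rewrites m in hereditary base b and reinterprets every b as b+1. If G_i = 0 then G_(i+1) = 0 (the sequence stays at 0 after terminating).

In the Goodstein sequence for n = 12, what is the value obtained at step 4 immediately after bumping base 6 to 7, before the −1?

(0) 12|_2 = 2^(2 + 1) + 2^2 ↦ 3^(3 + 1) + 3^3|_3 = 108 ⇒ 107
(1) 107|_3 = 3^(3 + 1) + 2·3^2 + 2·3 + 2 ↦ 4^(4 + 1) + 2·4^2 + 2·4 + 2|_4 = 1066 ⇒ 1065
(2) 1065|_4 = 4^(4 + 1) + 2·4^2 + 2·4 + 1 ↦ 5^(5 + 1) + 2·5^2 + 2·5 + 1|_5 = 15686 ⇒ 15685
(3) 15685|_5 = 5^(5 + 1) + 2·5^2 + 2·5 ↦ 6^(6 + 1) + 2·6^2 + 2·6|_6 = 280020 ⇒ 280019

5764911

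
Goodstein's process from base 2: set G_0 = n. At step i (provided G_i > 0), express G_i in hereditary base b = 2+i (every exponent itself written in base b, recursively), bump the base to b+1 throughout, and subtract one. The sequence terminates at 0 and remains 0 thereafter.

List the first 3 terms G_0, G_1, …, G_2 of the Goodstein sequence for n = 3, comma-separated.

G_0 = 3. HB_2(3) = 2 + 1. Bump = 4. G_1 = 3.
G_1 = 3. HB_3(3) = 3. Bump = 4. G_2 = 3.

3, 3, 3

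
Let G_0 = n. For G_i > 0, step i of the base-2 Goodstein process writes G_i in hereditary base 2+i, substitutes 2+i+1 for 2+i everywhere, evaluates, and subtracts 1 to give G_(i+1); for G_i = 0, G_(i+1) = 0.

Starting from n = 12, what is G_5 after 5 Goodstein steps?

5764910

i=0: 12 = 2^(2 + 1) + 2^2 (b=2); 2→3: 3^(3 + 1) + 3^3 = 108; 108−1 = 107
i=1: 107 = 3^(3 + 1) + 2·3^2 + 2·3 + 2 (b=3); 3→4: 4^(4 + 1) + 2·4^2 + 2·4 + 2 = 1066; 1066−1 = 1065
i=2: 1065 = 4^(4 + 1) + 2·4^2 + 2·4 + 1 (b=4); 4→5: 5^(5 + 1) + 2·5^2 + 2·5 + 1 = 15686; 15686−1 = 15685
i=3: 15685 = 5^(5 + 1) + 2·5^2 + 2·5 (b=5); 5→6: 6^(6 + 1) + 2·6^2 + 2·6 = 280020; 280020−1 = 280019
i=4: 280019 = 6^(6 + 1) + 2·6^2 + 6 + 5 (b=6); 6→7: 7^(7 + 1) + 2·7^2 + 7 + 5 = 5764911; 5764911−1 = 5764910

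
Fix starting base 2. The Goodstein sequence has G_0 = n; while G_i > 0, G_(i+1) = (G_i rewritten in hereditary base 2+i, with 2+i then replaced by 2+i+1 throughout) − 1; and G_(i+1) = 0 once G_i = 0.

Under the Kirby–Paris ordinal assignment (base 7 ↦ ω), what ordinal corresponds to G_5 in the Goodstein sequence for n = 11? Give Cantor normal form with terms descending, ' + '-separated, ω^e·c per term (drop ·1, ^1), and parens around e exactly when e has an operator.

ω^(ω + 1)

base 2: 11 = 2^(2 + 1) + 2 + 1; at 3: 3^(3 + 1) + 3 + 1 = 85; next = 84
base 3: 84 = 3^(3 + 1) + 3; at 4: 4^(4 + 1) + 4 = 1028; next = 1027
base 4: 1027 = 4^(4 + 1) + 3; at 5: 5^(5 + 1) + 3 = 15628; next = 15627
base 5: 15627 = 5^(5 + 1) + 2; at 6: 6^(6 + 1) + 2 = 279938; next = 279937
base 6: 279937 = 6^(6 + 1) + 1; at 7: 7^(7 + 1) + 1 = 5764802; next = 5764801
base 7: 5764801 = 7^(7 + 1); at 8: 8^(8 + 1) = 134217728; next = 134217727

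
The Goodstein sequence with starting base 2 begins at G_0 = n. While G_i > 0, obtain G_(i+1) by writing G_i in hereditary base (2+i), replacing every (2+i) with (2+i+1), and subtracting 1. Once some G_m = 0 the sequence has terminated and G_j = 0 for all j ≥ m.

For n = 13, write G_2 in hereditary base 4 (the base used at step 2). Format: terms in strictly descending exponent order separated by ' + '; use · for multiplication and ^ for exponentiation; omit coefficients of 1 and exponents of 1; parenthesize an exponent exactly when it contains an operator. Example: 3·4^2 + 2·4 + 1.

(0) 13|_2 = 2^(2 + 1) + 2^2 + 1 ↦ 3^(3 + 1) + 3^3 + 1|_3 = 109 ⇒ 108
(1) 108|_3 = 3^(3 + 1) + 3^3 ↦ 4^(4 + 1) + 4^4|_4 = 1280 ⇒ 1279

4^(4 + 1) + 3·4^3 + 3·4^2 + 3·4 + 3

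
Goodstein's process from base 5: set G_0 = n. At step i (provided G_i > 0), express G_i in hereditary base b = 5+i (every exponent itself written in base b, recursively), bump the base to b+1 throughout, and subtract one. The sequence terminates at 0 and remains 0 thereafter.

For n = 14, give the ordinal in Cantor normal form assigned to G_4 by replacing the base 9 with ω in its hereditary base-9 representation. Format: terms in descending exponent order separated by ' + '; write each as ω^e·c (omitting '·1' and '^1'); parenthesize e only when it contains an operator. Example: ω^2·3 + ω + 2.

ω·2

i=0: 14 = 2·5 + 4 (b=5); 5→6: 2·6 + 4 = 16; 16−1 = 15
i=1: 15 = 2·6 + 3 (b=6); 6→7: 2·7 + 3 = 17; 17−1 = 16
i=2: 16 = 2·7 + 2 (b=7); 7→8: 2·8 + 2 = 18; 18−1 = 17
i=3: 17 = 2·8 + 1 (b=8); 8→9: 2·9 + 1 = 19; 19−1 = 18
i=4: 18 = 2·9 (b=9); 9→10: 2·10 = 20; 20−1 = 19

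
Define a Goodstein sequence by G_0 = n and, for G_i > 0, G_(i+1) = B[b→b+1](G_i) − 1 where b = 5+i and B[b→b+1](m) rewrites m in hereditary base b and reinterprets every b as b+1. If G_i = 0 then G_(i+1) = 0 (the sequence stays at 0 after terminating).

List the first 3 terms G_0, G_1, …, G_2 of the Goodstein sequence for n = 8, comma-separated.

8, 8, 8

i=0: 8 = 5 + 3 (b=5); 5→6: 6 + 3 = 9; 9−1 = 8
i=1: 8 = 6 + 2 (b=6); 6→7: 7 + 2 = 9; 9−1 = 8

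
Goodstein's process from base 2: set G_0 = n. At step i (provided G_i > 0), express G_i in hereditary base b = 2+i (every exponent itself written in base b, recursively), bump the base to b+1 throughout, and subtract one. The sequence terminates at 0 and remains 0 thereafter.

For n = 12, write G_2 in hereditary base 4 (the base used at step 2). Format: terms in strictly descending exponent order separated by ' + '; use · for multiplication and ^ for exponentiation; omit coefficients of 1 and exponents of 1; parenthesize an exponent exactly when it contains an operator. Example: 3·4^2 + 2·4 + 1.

4^(4 + 1) + 2·4^2 + 2·4 + 1

G_0 = 12. HB_2(12) = 2^(2 + 1) + 2^2. Bump = 108. G_1 = 107.
G_1 = 107. HB_3(107) = 3^(3 + 1) + 2·3^2 + 2·3 + 2. Bump = 1066. G_2 = 1065.
G_2 = 1065. HB_4(1065) = 4^(4 + 1) + 2·4^2 + 2·4 + 1. Bump = 15686. G_3 = 15685.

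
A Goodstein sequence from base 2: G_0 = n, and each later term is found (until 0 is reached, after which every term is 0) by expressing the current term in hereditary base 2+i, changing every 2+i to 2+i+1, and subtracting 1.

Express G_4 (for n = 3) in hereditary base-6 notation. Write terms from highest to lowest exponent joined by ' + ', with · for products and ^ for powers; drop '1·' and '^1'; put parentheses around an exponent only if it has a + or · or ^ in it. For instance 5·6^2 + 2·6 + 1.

base 2: 3 = 2 + 1; at 3: 3 + 1 = 4; next = 3
base 3: 3 = 3; at 4: 4 = 4; next = 3
base 4: 3 = 3; at 5: 3 = 3; next = 2
base 5: 2 = 2; at 6: 2 = 2; next = 1
base 6: 1 = 1; at 7: 1 = 1; next = 0

1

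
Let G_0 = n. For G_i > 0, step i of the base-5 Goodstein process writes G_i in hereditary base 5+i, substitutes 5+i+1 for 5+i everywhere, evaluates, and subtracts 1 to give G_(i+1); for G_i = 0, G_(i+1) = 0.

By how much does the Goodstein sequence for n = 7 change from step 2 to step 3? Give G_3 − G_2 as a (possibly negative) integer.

0

7 —HB5→ 5 + 2 —bump→ 6 + 2 = 8 —(−1)→ 7
7 —HB6→ 6 + 1 —bump→ 7 + 1 = 8 —(−1)→ 7
7 —HB7→ 7 —bump→ 8 = 8 —(−1)→ 7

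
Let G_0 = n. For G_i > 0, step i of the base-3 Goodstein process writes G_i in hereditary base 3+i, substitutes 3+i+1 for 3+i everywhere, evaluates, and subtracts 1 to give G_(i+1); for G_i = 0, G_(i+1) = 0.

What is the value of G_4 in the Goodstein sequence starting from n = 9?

G_0=9  [base 3] 3^2  →[3↦4]→  4^2 = 16  −1 ⇒ G_1=15
G_1=15  [base 4] 3·4 + 3  →[4↦5]→  3·5 + 3 = 18  −1 ⇒ G_2=17
G_2=17  [base 5] 3·5 + 2  →[5↦6]→  3·6 + 2 = 20  −1 ⇒ G_3=19
G_3=19  [base 6] 3·6 + 1  →[6↦7]→  3·7 + 1 = 22  −1 ⇒ G_4=21
G_4=21  [base 7] 3·7  →[7↦8]→  3·8 = 24  −1 ⇒ G_5=23

21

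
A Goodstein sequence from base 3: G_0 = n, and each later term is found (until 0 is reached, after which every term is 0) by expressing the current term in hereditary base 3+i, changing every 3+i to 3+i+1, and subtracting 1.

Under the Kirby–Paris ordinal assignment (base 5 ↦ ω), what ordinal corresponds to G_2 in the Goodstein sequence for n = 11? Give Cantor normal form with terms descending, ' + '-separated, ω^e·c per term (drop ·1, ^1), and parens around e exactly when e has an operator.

ω^2

(0) 11|_3 = 3^2 + 2 ↦ 4^2 + 2|_4 = 18 ⇒ 17
(1) 17|_4 = 4^2 + 1 ↦ 5^2 + 1|_5 = 26 ⇒ 25
(2) 25|_5 = 5^2 ↦ 6^2|_6 = 36 ⇒ 35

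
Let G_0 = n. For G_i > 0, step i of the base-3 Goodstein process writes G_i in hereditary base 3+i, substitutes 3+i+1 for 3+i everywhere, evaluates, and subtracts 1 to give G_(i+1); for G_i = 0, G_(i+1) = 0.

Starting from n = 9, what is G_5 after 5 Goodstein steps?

base 3: 9 = 3^2; at 4: 4^2 = 16; next = 15
base 4: 15 = 3·4 + 3; at 5: 3·5 + 3 = 18; next = 17
base 5: 17 = 3·5 + 2; at 6: 3·6 + 2 = 20; next = 19
base 6: 19 = 3·6 + 1; at 7: 3·7 + 1 = 22; next = 21
base 7: 21 = 3·7; at 8: 3·8 = 24; next = 23
base 8: 23 = 2·8 + 7; at 9: 2·9 + 7 = 25; next = 24

23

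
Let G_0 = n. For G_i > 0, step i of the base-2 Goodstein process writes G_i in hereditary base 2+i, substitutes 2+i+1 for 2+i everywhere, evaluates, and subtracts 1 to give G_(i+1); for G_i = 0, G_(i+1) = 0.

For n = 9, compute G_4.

140743

G_0 = 9. HB_2(9) = 2^(2 + 1) + 1. Bump = 82. G_1 = 81.
G_1 = 81. HB_3(81) = 3^(3 + 1). Bump = 1024. G_2 = 1023.
G_2 = 1023. HB_4(1023) = 3·4^4 + 3·4^3 + 3·4^2 + 3·4 + 3. Bump = 9843. G_3 = 9842.
G_3 = 9842. HB_5(9842) = 3·5^5 + 3·5^3 + 3·5^2 + 3·5 + 2. Bump = 140744. G_4 = 140743.
G_4 = 140743. HB_6(140743) = 3·6^6 + 3·6^3 + 3·6^2 + 3·6 + 1. Bump = 2471827. G_5 = 2471826.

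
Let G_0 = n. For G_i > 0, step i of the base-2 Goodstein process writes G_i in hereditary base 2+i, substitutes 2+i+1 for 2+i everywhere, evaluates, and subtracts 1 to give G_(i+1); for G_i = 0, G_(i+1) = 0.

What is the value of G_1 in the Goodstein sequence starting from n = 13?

(0) 13|_2 = 2^(2 + 1) + 2^2 + 1 ↦ 3^(3 + 1) + 3^3 + 1|_3 = 109 ⇒ 108
(1) 108|_3 = 3^(3 + 1) + 3^3 ↦ 4^(4 + 1) + 4^4|_4 = 1280 ⇒ 1279

108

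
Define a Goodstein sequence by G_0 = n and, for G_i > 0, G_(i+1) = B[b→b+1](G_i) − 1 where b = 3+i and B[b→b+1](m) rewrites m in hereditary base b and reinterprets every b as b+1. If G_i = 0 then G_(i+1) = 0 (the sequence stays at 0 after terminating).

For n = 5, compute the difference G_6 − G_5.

-1

step 0: 5 = 3 + 2; sub 4 for 3: 4 + 2; = 6; G_1 = 6−1 = 5
step 1: 5 = 4 + 1; sub 5 for 4: 5 + 1; = 6; G_2 = 6−1 = 5
step 2: 5 = 5; sub 6 for 5: 6; = 6; G_3 = 6−1 = 5
step 3: 5 = 5; sub 7 for 6: 5; = 5; G_4 = 5−1 = 4
step 4: 4 = 4; sub 8 for 7: 4; = 4; G_5 = 4−1 = 3
step 5: 3 = 3; sub 9 for 8: 3; = 3; G_6 = 3−1 = 2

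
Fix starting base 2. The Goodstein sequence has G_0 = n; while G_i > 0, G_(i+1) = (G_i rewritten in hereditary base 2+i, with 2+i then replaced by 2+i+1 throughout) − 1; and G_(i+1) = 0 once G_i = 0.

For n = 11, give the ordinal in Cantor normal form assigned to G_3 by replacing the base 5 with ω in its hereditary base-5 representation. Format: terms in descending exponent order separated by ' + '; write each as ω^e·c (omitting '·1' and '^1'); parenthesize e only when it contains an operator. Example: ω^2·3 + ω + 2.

ω^(ω + 1) + 2

[0] 11 ≡ 2^(2 + 1) + 2 + 1 (base 2). Lift 3: 85. −1: 84.
[1] 84 ≡ 3^(3 + 1) + 3 (base 3). Lift 4: 1028. −1: 1027.
[2] 1027 ≡ 4^(4 + 1) + 3 (base 4). Lift 5: 15628. −1: 15627.
[3] 15627 ≡ 5^(5 + 1) + 2 (base 5). Lift 6: 279938. −1: 279937.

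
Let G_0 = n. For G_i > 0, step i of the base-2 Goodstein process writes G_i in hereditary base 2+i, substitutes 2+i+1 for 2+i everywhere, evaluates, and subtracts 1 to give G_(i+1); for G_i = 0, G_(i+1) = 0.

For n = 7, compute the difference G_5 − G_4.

776886

G_0 = 7. HB_2(7) = 2^2 + 2 + 1. Bump = 31. G_1 = 30.
G_1 = 30. HB_3(30) = 3^3 + 3. Bump = 260. G_2 = 259.
G_2 = 259. HB_4(259) = 4^4 + 3. Bump = 3128. G_3 = 3127.
G_3 = 3127. HB_5(3127) = 5^5 + 2. Bump = 46658. G_4 = 46657.
G_4 = 46657. HB_6(46657) = 6^6 + 1. Bump = 823544. G_5 = 823543.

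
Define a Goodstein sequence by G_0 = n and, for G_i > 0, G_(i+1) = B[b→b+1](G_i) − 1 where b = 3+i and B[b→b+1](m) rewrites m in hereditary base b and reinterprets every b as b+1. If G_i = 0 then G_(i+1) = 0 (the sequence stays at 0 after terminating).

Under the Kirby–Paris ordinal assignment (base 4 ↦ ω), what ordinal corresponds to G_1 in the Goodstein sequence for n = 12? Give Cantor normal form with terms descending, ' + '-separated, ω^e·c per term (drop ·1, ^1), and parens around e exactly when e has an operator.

G_0 = 12. HB_3(12) = 3^2 + 3. Bump = 20. G_1 = 19.
G_1 = 19. HB_4(19) = 4^2 + 3. Bump = 28. G_2 = 27.

ω^2 + 3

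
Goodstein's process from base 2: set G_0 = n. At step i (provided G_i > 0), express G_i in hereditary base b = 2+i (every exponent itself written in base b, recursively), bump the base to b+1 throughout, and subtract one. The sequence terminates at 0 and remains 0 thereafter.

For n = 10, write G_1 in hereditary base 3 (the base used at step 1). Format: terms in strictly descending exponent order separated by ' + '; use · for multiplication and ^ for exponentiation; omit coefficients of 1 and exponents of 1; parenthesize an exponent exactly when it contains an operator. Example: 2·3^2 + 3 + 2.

G_0 = 10. HB_2(10) = 2^(2 + 1) + 2. Bump = 84. G_1 = 83.
G_1 = 83. HB_3(83) = 3^(3 + 1) + 2. Bump = 1026. G_2 = 1025.

3^(3 + 1) + 2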